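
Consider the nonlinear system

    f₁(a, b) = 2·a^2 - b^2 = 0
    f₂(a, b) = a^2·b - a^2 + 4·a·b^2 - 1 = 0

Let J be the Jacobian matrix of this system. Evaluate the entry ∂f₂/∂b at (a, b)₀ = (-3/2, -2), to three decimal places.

26.250

∂f₂/∂b = a^2 + 8·a·b.
At (-3/2, -2) this is 26.250.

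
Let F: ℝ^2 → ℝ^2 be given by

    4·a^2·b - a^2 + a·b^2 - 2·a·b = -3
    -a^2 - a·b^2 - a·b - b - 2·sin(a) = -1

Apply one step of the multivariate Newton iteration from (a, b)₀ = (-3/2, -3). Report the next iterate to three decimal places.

At (-3/2, -3): F = (-48.750, 12.74499).
Jacobian J = [[8·a·b - 2·a + b^2 - 2·b, 4·a^2 + 2·a·b - 2·a], [-2·a - b^2 - b - 2·cos(a), -2·a·b - a - 1]].
At the point, J = [[54.000, 21.000], [-3.14147, -8.500]] (det J = -393.02904).
Solving J·Δ = −F gives Δ = (0.373, 1.361).
Then the next iterate is (a, b)₁ = (-1.127, -1.639).

(-1.127, -1.639)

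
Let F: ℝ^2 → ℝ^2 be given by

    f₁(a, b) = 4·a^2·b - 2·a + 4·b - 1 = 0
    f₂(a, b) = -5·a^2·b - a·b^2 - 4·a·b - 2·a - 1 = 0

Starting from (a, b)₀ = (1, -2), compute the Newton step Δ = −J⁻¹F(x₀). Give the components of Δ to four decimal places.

(0.0814, 2.5581)

At (1, -2): F = (-19.0000, 11.0000).
Jacobian J = [[8·a·b - 2, 4·a^2 + 4], [-10·a·b - b^2 - 4·b - 2, -5·a^2 - 2·a·b - 4·a]].
At the point, J = [[-18.0000, 8.0000], [22.0000, -5.0000]] (det J = -86.0000).
Solving J·Δ = −F gives Δ = (0.0814, 2.5581).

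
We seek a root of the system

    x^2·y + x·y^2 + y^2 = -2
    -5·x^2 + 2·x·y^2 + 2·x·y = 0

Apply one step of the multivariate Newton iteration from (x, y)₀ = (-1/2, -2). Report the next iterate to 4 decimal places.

At (-1/2, -2): F = (3.5000, -3.2500).
Jacobian J = [[2·x·y + y^2, x^2 + 2·x·y + 2·y], [-10·x + 2·y^2 + 2·y, 4·x·y + 2·x]].
At the point, J = [[6.0000, -1.7500], [9.0000, 3.0000]] (det J = 33.7500).
Solving J·Δ = −F gives Δ = (-0.1426, 1.5111).
Then the next iterate is (x, y)₁ = (-0.6426, -0.4889).

(-0.6426, -0.4889)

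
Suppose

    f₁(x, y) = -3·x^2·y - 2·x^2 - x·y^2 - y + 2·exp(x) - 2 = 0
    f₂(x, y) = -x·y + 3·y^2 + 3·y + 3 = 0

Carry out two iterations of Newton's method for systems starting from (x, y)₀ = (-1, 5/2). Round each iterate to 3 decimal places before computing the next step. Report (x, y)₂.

At (-1, 5/2): F = (-7.01424, 31.750).
Jacobian J = [[-6·x·y - 4·x - y^2 + 2·exp(x), -3·x^2 - 2·x·y - 1], [-y, -x + 6·y + 3]].
At the point, J = [[13.48576, 1.000], [-2.500, 19.000]] (det J = 258.72942).
Solving J·Δ = −F gives Δ = (0.638, -1.587).
Then the next iterate is (x, y)₁ = (-0.362, 0.913).
Round to (-0.362, 0.913) and repeat: F = (-1.83970, 8.57021), J = [[3.99003, -0.73212], [-0.913, 8.840]].
Δ = (0.289, -0.940), so (x, y)₂ = (-0.073, -0.027).

(-0.073, -0.027)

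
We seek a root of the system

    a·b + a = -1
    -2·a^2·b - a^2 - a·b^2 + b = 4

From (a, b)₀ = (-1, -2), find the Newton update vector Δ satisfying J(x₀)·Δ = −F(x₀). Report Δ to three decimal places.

(-1.800, 3.800)

At (-1, -2): F = (2.000, 1.000).
Jacobian J = [[b + 1, a], [-4·a·b - 2·a - b^2, -2·a^2 - 2·a·b + 1]].
At the point, J = [[-1.000, -1.000], [-10.000, -5.000]] (det J = -5.000).
Solving J·Δ = −F gives Δ = (-1.800, 3.800).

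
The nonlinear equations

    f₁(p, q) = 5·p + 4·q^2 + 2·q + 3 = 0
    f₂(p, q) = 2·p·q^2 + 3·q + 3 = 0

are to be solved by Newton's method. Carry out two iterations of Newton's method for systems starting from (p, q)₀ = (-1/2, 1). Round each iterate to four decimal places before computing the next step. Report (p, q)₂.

At (-1/2, 1): F = (6.5000, 5.0000).
Jacobian J = [[5, 8·q + 2], [2·q^2, 4·p·q + 3]].
At the point, J = [[5.0000, 10.0000], [2.0000, 1.0000]] (det J = -15.0000).
Solving J·Δ = −F gives Δ = (-2.9000, 0.8000).
Then the next iterate is (p, q)₁ = (-3.4000, 1.8000).
Round to (-3.4000, 1.8000) and repeat: F = (2.5600, -13.6320), J = [[5.0000, 16.4000], [6.4800, -21.4800]].
Δ = (0.7889, -0.3966), so (p, q)₂ = (-2.6111, 1.4034).

(-2.6111, 1.4034)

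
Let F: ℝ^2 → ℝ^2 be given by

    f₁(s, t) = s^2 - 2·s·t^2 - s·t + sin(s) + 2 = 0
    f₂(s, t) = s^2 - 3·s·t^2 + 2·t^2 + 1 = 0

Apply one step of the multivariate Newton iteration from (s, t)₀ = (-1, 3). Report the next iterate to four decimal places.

(-0.7178, 1.7061)

At (-1, 3): F = (23.158529, 47.0000).
Jacobian J = [[2·s - 2·t^2 - t + cos(s), -4·s·t - s], [2·s - 3·t^2, -6·s·t + 4·t]].
At the point, J = [[-22.459698, 13.0000], [-29.0000, 30.0000]] (det J = -296.790931).
Solving J·Δ = −F gives Δ = (0.2822, -1.2939).
Then the next iterate is (s, t)₁ = (-0.7178, 1.7061).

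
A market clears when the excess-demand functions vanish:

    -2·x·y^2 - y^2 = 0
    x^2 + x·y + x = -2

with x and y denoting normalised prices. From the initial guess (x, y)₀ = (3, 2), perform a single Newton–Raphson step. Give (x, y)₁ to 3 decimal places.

(0.912, 1.596)

At (3, 2): F = (-28.000, 20.000).
Jacobian J = [[-2·y^2, -4·x·y - 2·y], [2·x + y + 1, x]].
At the point, J = [[-8.000, -28.000], [9.000, 3.000]] (det J = 228.000).
Solving J·Δ = −F gives Δ = (-2.088, -0.404).
Then the next iterate is (x, y)₁ = (0.912, 1.596).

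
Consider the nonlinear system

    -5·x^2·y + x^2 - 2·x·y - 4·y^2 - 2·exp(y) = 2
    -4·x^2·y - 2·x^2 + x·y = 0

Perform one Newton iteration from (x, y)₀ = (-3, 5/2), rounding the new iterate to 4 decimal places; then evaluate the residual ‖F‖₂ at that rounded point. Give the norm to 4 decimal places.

55.5306

At (-3, 5/2): F = (-139.864988, -115.5000).
Jacobian J = [[-10·x·y + 2·x - 2·y, -5·x^2 - 2·x - 8·y - 2·exp(y)], [-8·x·y - 4·x + y, -4·x^2 + x]].
At the point, J = [[64.0000, -83.364988], [74.5000, -39.0000]] (det J = 3714.691600).
Solving J·Δ = −F gives Δ = (1.1236, -0.8151).
Then the next iterate is (x, y)₁ = (-1.8764, 1.6849).
Re-evaluating at (-1.8764, 1.6849): F = (-43.957034, -33.932603), so ‖F‖₂ = 55.5306.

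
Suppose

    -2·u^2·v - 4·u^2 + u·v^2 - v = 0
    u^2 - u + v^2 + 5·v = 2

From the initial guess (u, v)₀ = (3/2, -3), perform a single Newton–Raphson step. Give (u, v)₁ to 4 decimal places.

At (3/2, -3): F = (21.0000, -7.2500).
Jacobian J = [[-4·u·v - 8·u + v^2, -2·u^2 + 2·u·v - 1], [2·u - 1, 2·v + 5]].
At the point, J = [[15.0000, -14.5000], [2.0000, -1.0000]] (det J = 14.0000).
Solving J·Δ = −F gives Δ = (9.0089, 10.7679).
Then the next iterate is (u, v)₁ = (10.5089, 7.7679).

(10.5089, 7.7679)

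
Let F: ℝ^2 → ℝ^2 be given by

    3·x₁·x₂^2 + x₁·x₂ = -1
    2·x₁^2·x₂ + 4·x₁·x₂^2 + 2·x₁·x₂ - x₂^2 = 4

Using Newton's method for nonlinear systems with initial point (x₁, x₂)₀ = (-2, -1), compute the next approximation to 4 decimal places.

(-0.1429, -1.0714)

At (-2, -1): F = (-3.0000, -17.0000).
Jacobian J = [[3·x₂^2 + x₂, 6·x₁·x₂ + x₁], [4·x₁·x₂ + 4·x₂^2 + 2·x₂, 2·x₁^2 + 8·x₁·x₂ + 2·x₁ - 2·x₂]].
At the point, J = [[2.0000, 10.0000], [10.0000, 22.0000]] (det J = -56.0000).
Solving J·Δ = −F gives Δ = (1.8571, -0.0714).
Then the next iterate is (x₁, x₂)₁ = (-0.1429, -1.0714).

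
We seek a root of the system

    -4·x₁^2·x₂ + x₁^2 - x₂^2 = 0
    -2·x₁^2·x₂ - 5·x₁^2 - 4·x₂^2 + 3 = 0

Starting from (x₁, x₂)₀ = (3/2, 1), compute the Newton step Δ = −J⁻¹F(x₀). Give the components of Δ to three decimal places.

(-0.737, -0.101)

At (3/2, 1): F = (-7.750, -16.750).
Jacobian J = [[-8·x₁·x₂ + 2·x₁, -4·x₁^2 - 2·x₂], [-4·x₁·x₂ - 10·x₁, -2·x₁^2 - 8·x₂]].
At the point, J = [[-9.000, -11.000], [-21.000, -12.500]] (det J = -118.500).
Solving J·Δ = −F gives Δ = (-0.737, -0.101).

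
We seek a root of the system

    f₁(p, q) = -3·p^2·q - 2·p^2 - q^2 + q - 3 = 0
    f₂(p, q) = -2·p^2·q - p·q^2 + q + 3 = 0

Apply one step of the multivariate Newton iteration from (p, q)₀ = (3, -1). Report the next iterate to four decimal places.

At (3, -1): F = (4.0000, 17.0000).
Jacobian J = [[-6·p·q - 4·p, -3·p^2 - 2·q + 1], [-4·p·q - q^2, -2·p^2 - 2·p·q + 1]].
At the point, J = [[6.0000, -24.0000], [11.0000, -11.0000]] (det J = 198.0000).
Solving J·Δ = −F gives Δ = (-1.8384, -0.2929).
Then the next iterate is (p, q)₁ = (1.1616, -1.2929).

(1.1616, -1.2929)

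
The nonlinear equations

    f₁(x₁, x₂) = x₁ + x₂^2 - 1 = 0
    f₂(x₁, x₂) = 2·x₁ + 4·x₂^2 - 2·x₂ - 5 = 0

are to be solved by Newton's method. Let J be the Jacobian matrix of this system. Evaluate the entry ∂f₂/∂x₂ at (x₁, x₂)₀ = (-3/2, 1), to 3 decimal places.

6.000

∂f₂/∂x₂ = 8·x₂ - 2.
At (-3/2, 1) this is 6.000.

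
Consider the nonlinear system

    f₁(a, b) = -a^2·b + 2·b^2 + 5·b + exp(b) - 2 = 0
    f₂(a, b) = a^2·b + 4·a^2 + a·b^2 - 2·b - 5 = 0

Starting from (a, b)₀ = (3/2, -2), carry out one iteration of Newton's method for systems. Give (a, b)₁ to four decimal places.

(-1.1994, -5.0425)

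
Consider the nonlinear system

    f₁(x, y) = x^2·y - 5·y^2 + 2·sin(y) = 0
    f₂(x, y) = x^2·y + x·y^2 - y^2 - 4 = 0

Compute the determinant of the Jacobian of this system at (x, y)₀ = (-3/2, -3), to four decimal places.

-389.6103

J = [[2·x·y, x^2 - 10·y + 2·cos(y)], [2·x·y + y^2, x^2 + 2·x·y - 2·y]].
At the point, J = [[9.0000, 30.270015], [18.0000, 17.2500]].
det J = -389.6103.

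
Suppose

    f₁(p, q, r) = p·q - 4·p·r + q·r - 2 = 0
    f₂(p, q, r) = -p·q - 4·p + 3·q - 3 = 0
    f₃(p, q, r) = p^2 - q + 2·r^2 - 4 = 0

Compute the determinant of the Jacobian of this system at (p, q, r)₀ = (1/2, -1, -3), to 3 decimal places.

J = [[q - 4·r, p + r, -4·p + q], [-q - 4, -p + 3, 0], [2·p, -1, 4·r]].
At the point, J = [[11.000, -2.500, -3.000], [-3.000, 2.500, 0.000], [1.000, -1.000, -12.000]].
det J = -241.500.

-241.500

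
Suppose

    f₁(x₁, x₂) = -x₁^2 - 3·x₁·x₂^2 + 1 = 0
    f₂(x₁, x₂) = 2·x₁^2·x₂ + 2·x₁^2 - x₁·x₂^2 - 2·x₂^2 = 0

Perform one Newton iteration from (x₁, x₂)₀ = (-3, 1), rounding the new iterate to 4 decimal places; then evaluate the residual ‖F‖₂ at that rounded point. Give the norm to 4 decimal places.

At (-3, 1): F = (1.0000, 37.0000).
Jacobian J = [[-2·x₁ - 3·x₂^2, -6·x₁·x₂], [4·x₁·x₂ + 4·x₁ - x₂^2, 2·x₁^2 - 2·x₁·x₂ - 4·x₂]].
At the point, J = [[3.0000, 18.0000], [-25.0000, 20.0000]] (det J = 510.0000).
Solving J·Δ = −F gives Δ = (1.2667, -0.2667).
Then the next iterate is (x₁, x₂)₁ = (-1.7333, 0.7333).
Re-evaluating at (-1.7333, 0.7333): F = (0.791808, 10.271394), so ‖F‖₂ = 10.3019.

10.3019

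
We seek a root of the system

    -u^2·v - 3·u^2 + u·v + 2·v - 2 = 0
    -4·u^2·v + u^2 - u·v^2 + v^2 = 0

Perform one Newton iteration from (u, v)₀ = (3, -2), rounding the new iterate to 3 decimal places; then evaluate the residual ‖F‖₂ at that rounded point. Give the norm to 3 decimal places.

16.400

At (3, -2): F = (-21.000, 73.000).
Jacobian J = [[-2·u·v - 6·u + v, -u^2 + u + 2], [-8·u·v + 2·u - v^2, -4·u^2 - 2·u·v + 2·v]].
At the point, J = [[-8.000, -4.000], [50.000, -28.000]] (det J = 424.000).
Solving J·Δ = −F gives Δ = (-2.075, -1.099).
Then the next iterate is (u, v)₁ = (0.925, -3.099).
Re-evaluating at (0.925, -3.099): F = (-10.97987, 12.18224), so ‖F‖₂ = 16.400.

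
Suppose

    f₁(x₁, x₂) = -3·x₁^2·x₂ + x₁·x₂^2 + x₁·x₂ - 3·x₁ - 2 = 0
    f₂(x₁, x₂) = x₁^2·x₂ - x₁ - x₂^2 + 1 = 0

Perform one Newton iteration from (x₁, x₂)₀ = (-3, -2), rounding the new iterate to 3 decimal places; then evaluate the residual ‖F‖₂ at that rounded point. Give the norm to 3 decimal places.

At (-3, -2): F = (55.000, -18.000).
Jacobian J = [[-6·x₁·x₂ + x₂^2 + x₂ - 3, -3·x₁^2 + 2·x₁·x₂ + x₁], [2·x₁·x₂ - 1, x₁^2 - 2·x₂]].
At the point, J = [[-37.000, -18.000], [11.000, 13.000]] (det J = -283.000).
Solving J·Δ = −F gives Δ = (1.382, 0.216).
Then the next iterate is (x₁, x₂)₁ = (-1.618, -1.784).
Re-evaluating at (-1.618, -1.784): F = (14.60210, -5.23503), so ‖F‖₂ = 15.512.

15.512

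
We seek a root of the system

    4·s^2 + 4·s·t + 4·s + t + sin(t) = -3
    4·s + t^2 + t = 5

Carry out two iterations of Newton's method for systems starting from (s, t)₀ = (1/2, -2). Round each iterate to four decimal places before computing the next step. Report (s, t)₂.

(0.8654, -1.8528)

At (1/2, -2): F = (-0.909297, -1.0000).
Jacobian J = [[8·s + 4·t + 4, 4·s + cos(t) + 1], [4, 2·t + 1]].
At the point, J = [[0.0000, 2.583853], [4.0000, -3.0000]] (det J = -10.335413).
Solving J·Δ = −F gives Δ = (0.5139, 0.3519).
Then the next iterate is (s, t)₁ = (1.0139, -1.6481).
Round to (1.0139, -1.6481) and repeat: F = (1.838425, 0.123734), J = [[5.5188, 4.978373], [4.0000, -2.2962]].
Δ = (-0.1485, -0.2047), so (s, t)₂ = (0.8654, -1.8528).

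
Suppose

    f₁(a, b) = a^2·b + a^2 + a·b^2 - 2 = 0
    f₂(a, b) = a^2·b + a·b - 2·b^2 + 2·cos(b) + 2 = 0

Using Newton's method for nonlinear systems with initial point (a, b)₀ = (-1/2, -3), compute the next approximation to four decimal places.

At (-1/2, -3): F = (-7.0000, -17.229985).
Jacobian J = [[2·a·b + 2·a + b^2, a^2 + 2·a·b], [2·a·b + b, a^2 + a - 4·b - 2·sin(b)]].
At the point, J = [[11.0000, 3.2500], [0.0000, 12.032240]] (det J = 132.354640).
Solving J·Δ = −F gives Δ = (0.2133, 1.4320).
Then the next iterate is (a, b)₁ = (-0.2867, -1.5680).

(-0.2867, -1.5680)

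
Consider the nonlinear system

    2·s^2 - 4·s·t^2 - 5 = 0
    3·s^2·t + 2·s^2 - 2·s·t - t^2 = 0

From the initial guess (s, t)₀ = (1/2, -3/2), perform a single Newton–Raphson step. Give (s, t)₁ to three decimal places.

At (1/2, -3/2): F = (-9.000, -1.375).
Jacobian J = [[4·s - 4·t^2, -8·s·t], [6·s·t + 4·s - 2·t, 3·s^2 - 2·s - 2·t]].
At the point, J = [[-7.000, 6.000], [0.500, 2.750]] (det J = -22.250).
Solving J·Δ = −F gives Δ = (-0.742, 0.635).
Then the next iterate is (s, t)₁ = (-0.242, -0.865).

(-0.242, -0.865)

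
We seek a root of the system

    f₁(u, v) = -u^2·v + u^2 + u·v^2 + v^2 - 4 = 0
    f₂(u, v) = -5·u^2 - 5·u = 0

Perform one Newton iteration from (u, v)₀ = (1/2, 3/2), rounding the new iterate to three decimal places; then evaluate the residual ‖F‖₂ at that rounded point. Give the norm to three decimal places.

At (1/2, 3/2): F = (-0.750, -3.750).
Jacobian J = [[-2·u·v + 2·u + v^2, -u^2 + 2·u·v + 2·v], [-10·u - 5, 0]].
At the point, J = [[1.750, 4.250], [-10.000, 0.000]] (det J = 42.500).
Solving J·Δ = −F gives Δ = (-0.375, 0.331).
Then the next iterate is (u, v)₁ = (0.125, 1.831).
Re-evaluating at (0.125, 1.831): F = (-0.24135, -0.70312), so ‖F‖₂ = 0.743.

0.743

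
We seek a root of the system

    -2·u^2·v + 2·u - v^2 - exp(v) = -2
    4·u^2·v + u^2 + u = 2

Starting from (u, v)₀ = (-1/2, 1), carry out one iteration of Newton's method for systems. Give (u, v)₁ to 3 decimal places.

(-1.077, -0.059)

At (-1/2, 1): F = (-3.21828, -1.250).
Jacobian J = [[-4·u·v + 2, -2·u^2 - 2·v - exp(v)], [8·u·v + 2·u + 1, 4·u^2]].
At the point, J = [[4.000, -5.21828], [-4.000, 1.000]] (det J = -16.87313).
Solving J·Δ = −F gives Δ = (-0.577, -1.059).
Then the next iterate is (u, v)₁ = (-1.077, -0.059).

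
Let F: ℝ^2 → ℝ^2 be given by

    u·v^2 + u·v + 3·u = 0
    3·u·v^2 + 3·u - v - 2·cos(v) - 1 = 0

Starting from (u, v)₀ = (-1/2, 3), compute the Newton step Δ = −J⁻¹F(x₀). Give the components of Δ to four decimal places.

(0.3266, -0.7433)

At (-1/2, 3): F = (-7.5000, -17.020015).
Jacobian J = [[v^2 + v + 3, 2·u·v + u], [3·v^2 + 3, 6·u·v + 2·sin(v) - 1]].
At the point, J = [[15.0000, -3.5000], [30.0000, -9.717760]] (det J = -40.766400).
Solving J·Δ = −F gives Δ = (0.3266, -0.7433).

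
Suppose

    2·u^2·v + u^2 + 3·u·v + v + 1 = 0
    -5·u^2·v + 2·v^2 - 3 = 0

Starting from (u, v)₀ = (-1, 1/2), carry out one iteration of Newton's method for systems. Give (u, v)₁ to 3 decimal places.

At (-1, 1/2): F = (2.000, -5.000).
Jacobian J = [[4·u·v + 2·u + 3·v, 2·u^2 + 3·u + 1], [-10·u·v, -5·u^2 + 4·v]].
At the point, J = [[-2.500, 0.000], [5.000, -3.000]] (det J = 7.500).
Solving J·Δ = −F gives Δ = (0.800, -0.333).
Then the next iterate is (u, v)₁ = (-0.200, 0.167).

(-0.200, 0.167)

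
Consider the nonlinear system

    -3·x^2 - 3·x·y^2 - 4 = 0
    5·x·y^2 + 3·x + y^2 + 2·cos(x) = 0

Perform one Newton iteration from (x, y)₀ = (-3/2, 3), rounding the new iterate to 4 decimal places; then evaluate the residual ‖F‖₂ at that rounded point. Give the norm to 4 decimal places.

16.0792

At (-3/2, 3): F = (29.7500, -62.858526).
Jacobian J = [[-6·x - 3·y^2, -6·x·y], [5·y^2 - 2·sin(x) + 3, 10·x·y + 2·y]].
At the point, J = [[-18.0000, 27.0000], [49.994990, -39.0000]] (det J = -647.864729).
Solving J·Δ = −F gives Δ = (0.8288, -0.5493).
Then the next iterate is (x, y)₁ = (-0.6712, 2.4507).
Re-evaluating at (-0.6712, 2.4507): F = (6.742013, -14.597420), so ‖F‖₂ = 16.0792.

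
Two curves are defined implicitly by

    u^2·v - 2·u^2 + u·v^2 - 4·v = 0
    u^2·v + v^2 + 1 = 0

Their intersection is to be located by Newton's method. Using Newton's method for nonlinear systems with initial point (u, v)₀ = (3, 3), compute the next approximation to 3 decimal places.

At (3, 3): F = (24.000, 37.000).
Jacobian J = [[2·u·v - 4·u + v^2, u^2 + 2·u·v - 4], [2·u·v, u^2 + 2·v]].
At the point, J = [[15.000, 23.000], [18.000, 15.000]] (det J = -189.000).
Solving J·Δ = −F gives Δ = (-2.598, 0.651).
Then the next iterate is (u, v)₁ = (0.402, 3.651).

(0.402, 3.651)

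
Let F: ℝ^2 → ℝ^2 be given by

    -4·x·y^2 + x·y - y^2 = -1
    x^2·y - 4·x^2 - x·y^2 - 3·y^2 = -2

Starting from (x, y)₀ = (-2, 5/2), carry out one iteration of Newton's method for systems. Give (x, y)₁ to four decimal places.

(-11.7073, -5.3232)

At (-2, 5/2): F = (39.7500, -10.2500).
Jacobian J = [[-4·y^2 + y, -8·x·y + x - 2·y], [2·x·y - 8·x - y^2, x^2 - 2·x·y - 6·y]].
At the point, J = [[-22.5000, 33.0000], [-0.2500, -1.0000]] (det J = 30.7500).
Solving J·Δ = −F gives Δ = (-9.7073, -7.8232).
Then the next iterate is (x, y)₁ = (-11.7073, -5.3232).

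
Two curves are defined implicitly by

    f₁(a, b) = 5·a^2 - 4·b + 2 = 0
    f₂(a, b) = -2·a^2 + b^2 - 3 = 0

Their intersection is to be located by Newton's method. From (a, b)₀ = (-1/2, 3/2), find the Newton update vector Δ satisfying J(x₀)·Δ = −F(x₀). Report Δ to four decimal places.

At (-1/2, 3/2): F = (-2.7500, -1.2500).
Jacobian J = [[10·a, -4], [-4·a, 2·b]].
At the point, J = [[-5.0000, -4.0000], [2.0000, 3.0000]] (det J = -7.0000).
Solving J·Δ = −F gives Δ = (-1.8929, 1.6786).

(-1.8929, 1.6786)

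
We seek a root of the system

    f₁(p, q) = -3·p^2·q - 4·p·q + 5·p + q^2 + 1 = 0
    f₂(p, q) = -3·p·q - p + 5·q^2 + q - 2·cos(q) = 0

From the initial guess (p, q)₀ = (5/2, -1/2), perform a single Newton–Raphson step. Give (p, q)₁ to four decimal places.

(0.4302, -0.5634)

At (5/2, -1/2): F = (28.1250, 0.244835).
Jacobian J = [[-6·p·q - 4·q + 5, -3·p^2 - 4·p + 2·q], [-3·q - 1, -3·p + 10·q + 2·sin(q) + 1]].
At the point, J = [[14.5000, -29.7500], [0.5000, -12.458851]] (det J = -165.778341).
Solving J·Δ = −F gives Δ = (-2.0698, -0.0634).
Then the next iterate is (p, q)₁ = (0.4302, -0.5634).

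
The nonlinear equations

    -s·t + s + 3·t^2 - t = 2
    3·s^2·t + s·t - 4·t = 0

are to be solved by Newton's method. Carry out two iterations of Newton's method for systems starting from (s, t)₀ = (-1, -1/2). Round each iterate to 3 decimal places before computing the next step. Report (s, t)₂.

At (-1, -1/2): F = (-2.250, 1.000).
Jacobian J = [[-t + 1, -s + 6·t - 1], [6·s·t + t, 3·s^2 + s - 4]].
At the point, J = [[1.500, -3.000], [2.500, -2.000]] (det J = 4.500).
Solving J·Δ = −F gives Δ = (-1.667, -1.583).
Then the next iterate is (s, t)₁ = (-2.667, -2.083).
Round to (-2.667, -2.083) and repeat: F = (4.87731, -30.56108), J = [[3.083, -10.831], [31.24917, 14.67167]].
Δ = (0.676, 0.643), so (s, t)₂ = (-1.991, -1.440).

(-1.991, -1.440)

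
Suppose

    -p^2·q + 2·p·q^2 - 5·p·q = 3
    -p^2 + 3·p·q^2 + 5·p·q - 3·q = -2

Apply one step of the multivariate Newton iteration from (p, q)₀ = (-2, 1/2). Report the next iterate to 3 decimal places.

At (-2, 1/2): F = (-1.000, -10.000).
Jacobian J = [[-2·p·q + 2·q^2 - 5·q, -p^2 + 4·p·q - 5·p], [-2·p + 3·q^2 + 5·q, 6·p·q + 5·p - 3]].
At the point, J = [[0.000, 2.000], [7.250, -19.000]] (det J = -14.500).
Solving J·Δ = −F gives Δ = (2.690, 0.500).
Then the next iterate is (p, q)₁ = (0.690, 1.000).

(0.690, 1.000)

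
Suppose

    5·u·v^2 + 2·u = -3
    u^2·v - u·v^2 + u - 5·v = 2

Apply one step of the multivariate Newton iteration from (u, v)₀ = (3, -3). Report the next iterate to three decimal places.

(2.807, -1.501)

At (3, -3): F = (144.000, -38.000).
Jacobian J = [[5·v^2 + 2, 10·u·v], [2·u·v - v^2 + 1, u^2 - 2·u·v - 5]].
At the point, J = [[47.000, -90.000], [-26.000, 22.000]] (det J = -1306.000).
Solving J·Δ = −F gives Δ = (-0.193, 1.499).
Then the next iterate is (u, v)₁ = (2.807, -1.501).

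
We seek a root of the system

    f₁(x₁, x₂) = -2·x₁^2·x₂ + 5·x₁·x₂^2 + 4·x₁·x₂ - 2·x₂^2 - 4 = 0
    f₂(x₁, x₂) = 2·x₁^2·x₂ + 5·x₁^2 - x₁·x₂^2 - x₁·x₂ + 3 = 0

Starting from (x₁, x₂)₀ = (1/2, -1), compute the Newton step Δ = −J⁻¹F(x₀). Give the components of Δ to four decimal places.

(4.5833, -17.5000)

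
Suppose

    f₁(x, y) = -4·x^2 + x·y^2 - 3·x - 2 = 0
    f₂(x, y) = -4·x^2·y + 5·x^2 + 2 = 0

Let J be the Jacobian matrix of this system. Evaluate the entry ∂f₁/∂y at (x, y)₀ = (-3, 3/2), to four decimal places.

∂f₁/∂y = 2·x·y.
At (-3, 3/2) this is -9.0000.

-9.0000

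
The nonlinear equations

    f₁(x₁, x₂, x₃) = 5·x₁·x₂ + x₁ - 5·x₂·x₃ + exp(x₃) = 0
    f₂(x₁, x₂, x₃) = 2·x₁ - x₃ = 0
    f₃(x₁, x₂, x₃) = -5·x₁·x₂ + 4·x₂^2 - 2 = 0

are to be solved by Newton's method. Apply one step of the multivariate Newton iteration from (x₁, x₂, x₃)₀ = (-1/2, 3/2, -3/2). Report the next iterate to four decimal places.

(-0.5352, 0.7404, -1.0705)

At (-1/2, 3/2, -3/2): F = (7.223130, 0.5000, 10.7500).
Jacobian J = [[5·x₂ + 1, 5·x₁ - 5·x₃, -5·x₂ + exp(x₃)], [2, 0, -1], [-5·x₂, -5·x₁ + 8·x₂, 0]].
At the point, J = [[8.5000, 5.0000, -7.276870], [2.0000, 0.0000, -1.0000], [-7.5000, 14.5000, 0.0000]] (det J = -50.279225).
Solving J·Δ = −F gives Δ = (-0.0352, -0.7596, 0.4295).
Then the next iterate is (x₁, x₂, x₃)₁ = (-0.5352, 0.7404, -1.0705).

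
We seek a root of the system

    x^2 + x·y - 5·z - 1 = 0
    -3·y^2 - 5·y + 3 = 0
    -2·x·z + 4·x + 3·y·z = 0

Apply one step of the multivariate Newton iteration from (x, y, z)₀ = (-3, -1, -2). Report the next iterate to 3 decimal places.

At (-3, -1, -2): F = (21.000, 5.000, -18.000).
Jacobian J = [[2·x + y, x, -5], [0, -6·y - 5, 0], [-2·z + 4, 3·z, -2·x + 3·y]].
At the point, J = [[-7.000, -3.000, -5.000], [0.000, 1.000, 0.000], [8.000, -6.000, 3.000]] (det J = 19.000).
Solving J·Δ = −F gives Δ = (-8.842, -5.000, 19.579).
Then the next iterate is (x, y, z)₁ = (-11.842, -6.000, 17.579).

(-11.842, -6.000, 17.579)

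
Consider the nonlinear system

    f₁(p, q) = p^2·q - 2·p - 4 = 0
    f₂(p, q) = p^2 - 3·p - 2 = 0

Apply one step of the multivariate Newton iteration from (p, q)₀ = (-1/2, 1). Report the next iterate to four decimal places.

(-0.5625, 11.2500)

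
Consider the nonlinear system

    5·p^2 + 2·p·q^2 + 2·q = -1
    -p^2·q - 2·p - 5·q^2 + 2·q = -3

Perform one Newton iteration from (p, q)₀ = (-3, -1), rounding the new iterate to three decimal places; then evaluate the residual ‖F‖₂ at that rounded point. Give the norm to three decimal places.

At (-3, -1): F = (38.000, 11.000).
Jacobian J = [[10·p + 2·q^2, 4·p·q + 2], [-2·p·q - 2, -p^2 - 10·q + 2]].
At the point, J = [[-28.000, 14.000], [-8.000, 3.000]] (det J = 28.000).
Solving J·Δ = −F gives Δ = (1.429, 0.143).
Then the next iterate is (p, q)₁ = (-1.571, -0.857).
Re-evaluating at (-1.571, -0.857): F = (9.31857, 2.87087), so ‖F‖₂ = 9.751.

9.751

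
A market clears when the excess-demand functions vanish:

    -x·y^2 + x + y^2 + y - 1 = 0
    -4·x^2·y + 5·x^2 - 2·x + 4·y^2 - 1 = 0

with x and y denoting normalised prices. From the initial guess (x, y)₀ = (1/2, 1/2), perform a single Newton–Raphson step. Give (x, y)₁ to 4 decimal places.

(-0.5000, 0.9167)

At (1/2, 1/2): F = (0.1250, -0.2500).
Jacobian J = [[-y^2 + 1, -2·x·y + 2·y + 1], [-8·x·y + 10·x - 2, -4·x^2 + 8·y]].
At the point, J = [[0.7500, 1.5000], [1.0000, 3.0000]] (det J = 0.7500).
Solving J·Δ = −F gives Δ = (-1.0000, 0.4167).
Then the next iterate is (x, y)₁ = (-0.5000, 0.9167).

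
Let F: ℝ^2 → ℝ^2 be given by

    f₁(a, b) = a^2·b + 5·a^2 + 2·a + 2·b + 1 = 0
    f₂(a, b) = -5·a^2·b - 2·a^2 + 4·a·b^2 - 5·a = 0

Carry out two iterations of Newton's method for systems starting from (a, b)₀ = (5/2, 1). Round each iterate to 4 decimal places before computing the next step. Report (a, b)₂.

At (5/2, 1): F = (45.5000, -46.2500).
Jacobian J = [[2·a·b + 10·a + 2, a^2 + 2], [-10·a·b - 4·a + 4·b^2 - 5, -5·a^2 + 8·a·b]].
At the point, J = [[32.0000, 8.2500], [-36.0000, -11.2500]] (det J = -63.0000).
Solving J·Δ = −F gives Δ = (-2.0685, 2.5079).
Then the next iterate is (a, b)₁ = (0.4315, 3.5079).
Round to (0.4315, 3.5079) and repeat: F = (10.462905, 15.443452), J = [[9.342318, 2.186192], [27.358861, 11.178310]].
Δ = (-1.8645, 3.1819), so (a, b)₂ = (-1.4330, 6.6898).

(-1.4330, 6.6898)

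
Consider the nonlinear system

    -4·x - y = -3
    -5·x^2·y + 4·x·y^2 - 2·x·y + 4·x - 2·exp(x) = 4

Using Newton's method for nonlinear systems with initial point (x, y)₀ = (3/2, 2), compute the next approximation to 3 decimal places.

(0.528, 0.887)

At (3/2, 2): F = (-5.000, -11.46338).
Jacobian J = [[-4, -1], [-10·x·y + 4·y^2 - 2·y - 2·exp(x) + 4, -5·x^2 + 8·x·y - 2·x]].
At the point, J = [[-4.000, -1.000], [-22.96338, 9.750]] (det J = -61.96338).
Solving J·Δ = −F gives Δ = (-0.972, -1.113).
Then the next iterate is (x, y)₁ = (0.528, 0.887).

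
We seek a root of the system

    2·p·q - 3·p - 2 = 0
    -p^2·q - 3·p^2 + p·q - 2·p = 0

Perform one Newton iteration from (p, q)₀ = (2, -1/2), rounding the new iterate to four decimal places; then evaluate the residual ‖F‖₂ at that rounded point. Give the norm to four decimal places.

3.8243

At (2, -1/2): F = (-10.0000, -15.0000).
Jacobian J = [[2·q - 3, 2·p], [-2·p·q - 6·p + q - 2, -p^2 + p]].
At the point, J = [[-4.0000, 4.0000], [-12.5000, -2.0000]] (det J = 58.0000).
Solving J·Δ = −F gives Δ = (-1.3793, 1.1207).
Then the next iterate is (p, q)₁ = (0.6207, 0.6207).
Re-evaluating at (0.6207, 0.6207): F = (-3.091563, -2.251073), so ‖F‖₂ = 3.8243.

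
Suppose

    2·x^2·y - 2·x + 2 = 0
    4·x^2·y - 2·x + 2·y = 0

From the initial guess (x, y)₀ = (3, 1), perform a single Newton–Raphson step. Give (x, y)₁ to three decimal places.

(0.250, 1.750)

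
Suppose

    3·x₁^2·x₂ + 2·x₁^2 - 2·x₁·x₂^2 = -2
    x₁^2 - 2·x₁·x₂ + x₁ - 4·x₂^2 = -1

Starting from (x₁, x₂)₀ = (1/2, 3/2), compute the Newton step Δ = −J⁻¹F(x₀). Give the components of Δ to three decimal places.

At (1/2, 3/2): F = (1.375, -8.750).
Jacobian J = [[6·x₁·x₂ + 4·x₁ - 2·x₂^2, 3·x₁^2 - 4·x₁·x₂], [2·x₁ - 2·x₂ + 1, -2·x₁ - 8·x₂]].
At the point, J = [[2.000, -2.250], [-1.000, -13.000]] (det J = -28.250).
Solving J·Δ = −F gives Δ = (-1.330, -0.571).

(-1.330, -0.571)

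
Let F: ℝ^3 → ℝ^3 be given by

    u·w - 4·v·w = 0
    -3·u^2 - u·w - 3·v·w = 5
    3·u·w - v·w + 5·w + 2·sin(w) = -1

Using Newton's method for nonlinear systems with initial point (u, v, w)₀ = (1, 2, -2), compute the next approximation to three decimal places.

At (1, 2, -2): F = (14.000, 6.000, -12.81859).
Jacobian J = [[w, -4·w, u - 4·v], [-6·u - w, -3·w, -u - 3·v], [3·w, -w, 3·u - v + 2·cos(w) + 5]].
At the point, J = [[-2.000, 8.000, -7.000], [-4.000, 6.000, -7.000], [-6.000, 2.000, 5.16771]] (det J = 215.35413).
Solving J·Δ = −F gives Δ = (-2.217, -1.783, 0.596).
Then the next iterate is (u, v, w)₁ = (-1.217, 0.217, -1.404).

(-1.217, 0.217, -1.404)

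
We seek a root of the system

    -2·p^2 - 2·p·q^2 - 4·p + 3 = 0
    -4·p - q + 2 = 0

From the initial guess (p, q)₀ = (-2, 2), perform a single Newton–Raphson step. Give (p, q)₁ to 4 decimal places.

(0.1618, 1.3529)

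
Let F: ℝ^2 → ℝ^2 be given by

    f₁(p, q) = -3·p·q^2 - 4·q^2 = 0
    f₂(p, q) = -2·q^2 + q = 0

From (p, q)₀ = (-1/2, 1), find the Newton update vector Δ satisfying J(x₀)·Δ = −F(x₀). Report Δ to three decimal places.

At (-1/2, 1): F = (-2.500, -1.000).
Jacobian J = [[-3·q^2, -6·p·q - 8·q], [0, -4·q + 1]].
At the point, J = [[-3.000, -5.000], [0.000, -3.000]] (det J = 9.000).
Solving J·Δ = −F gives Δ = (-0.278, -0.333).

(-0.278, -0.333)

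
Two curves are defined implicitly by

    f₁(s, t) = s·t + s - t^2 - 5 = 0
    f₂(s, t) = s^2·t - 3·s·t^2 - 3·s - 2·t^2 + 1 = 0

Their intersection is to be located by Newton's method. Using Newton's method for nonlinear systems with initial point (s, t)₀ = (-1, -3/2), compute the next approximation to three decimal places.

(-1.276, 1.806)

At (-1, -3/2): F = (-6.750, 4.750).
Jacobian J = [[t + 1, s - 2·t], [2·s·t - 3·t^2 - 3, s^2 - 6·s·t - 4·t]].
At the point, J = [[-0.500, 2.000], [-6.750, -2.000]] (det J = 14.500).
Solving J·Δ = −F gives Δ = (-0.276, 3.306).
Then the next iterate is (s, t)₁ = (-1.276, 1.806).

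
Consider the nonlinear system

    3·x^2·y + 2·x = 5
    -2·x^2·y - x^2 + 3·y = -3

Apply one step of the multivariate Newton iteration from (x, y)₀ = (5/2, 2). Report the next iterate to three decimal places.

(2.130, 0.631)

At (5/2, 2): F = (37.500, -22.250).
Jacobian J = [[6·x·y + 2, 3·x^2], [-4·x·y - 2·x, -2·x^2 + 3]].
At the point, J = [[32.000, 18.750], [-25.000, -9.500]] (det J = 164.750).
Solving J·Δ = −F gives Δ = (-0.370, -1.369).
Then the next iterate is (x, y)₁ = (2.130, 0.631).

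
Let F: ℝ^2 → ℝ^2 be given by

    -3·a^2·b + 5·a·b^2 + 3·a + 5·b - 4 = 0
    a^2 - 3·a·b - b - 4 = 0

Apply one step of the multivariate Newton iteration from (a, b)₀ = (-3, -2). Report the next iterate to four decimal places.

(-1.2115, -0.6250)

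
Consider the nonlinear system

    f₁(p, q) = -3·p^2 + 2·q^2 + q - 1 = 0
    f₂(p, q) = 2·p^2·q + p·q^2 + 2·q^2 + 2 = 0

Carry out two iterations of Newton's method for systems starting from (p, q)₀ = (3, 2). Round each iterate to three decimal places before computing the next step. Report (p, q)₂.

At (3, 2): F = (-18.000, 58.000).
Jacobian J = [[-6·p, 4·q + 1], [4·p·q + q^2, 2·p^2 + 2·p·q + 4·q]].
At the point, J = [[-18.000, 9.000], [28.000, 38.000]] (det J = -936.000).
Solving J·Δ = −F gives Δ = (-1.288, -0.577).
Then the next iterate is (p, q)₁ = (1.712, 1.423).
Round to (1.712, 1.423) and repeat: F = (-4.31997, 17.85800), J = [[-10.272, 6.692], [11.76963, 16.42624]].
Δ = (-0.770, -0.536), so (p, q)₂ = (0.942, 0.887).

(0.942, 0.887)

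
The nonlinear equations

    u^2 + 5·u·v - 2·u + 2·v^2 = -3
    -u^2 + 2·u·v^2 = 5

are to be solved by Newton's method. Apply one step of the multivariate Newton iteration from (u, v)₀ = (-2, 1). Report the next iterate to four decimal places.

(0.3182, 1.1136)

At (-2, 1): F = (3.0000, -13.0000).
Jacobian J = [[2·u + 5·v - 2, 5·u + 4·v], [-2·u + 2·v^2, 4·u·v]].
At the point, J = [[-1.0000, -6.0000], [6.0000, -8.0000]] (det J = 44.0000).
Solving J·Δ = −F gives Δ = (2.3182, 0.1136).
Then the next iterate is (u, v)₁ = (0.3182, 1.1136).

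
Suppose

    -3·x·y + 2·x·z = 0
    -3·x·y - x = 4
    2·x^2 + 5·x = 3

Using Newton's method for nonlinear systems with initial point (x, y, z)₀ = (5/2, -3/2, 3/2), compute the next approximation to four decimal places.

(1.0333, -1.5511, -0.1267)

At (5/2, -3/2, 3/2): F = (18.7500, 4.7500, 22.0000).
Jacobian J = [[-3·y + 2·z, -3·x, 2·x], [-3·y - 1, -3·x, 0], [4·x + 5, 0, 0]].
At the point, J = [[7.5000, -7.5000, 5.0000], [3.5000, -7.5000, 0.0000], [15.0000, 0.0000, 0.0000]] (det J = 562.5000).
Solving J·Δ = −F gives Δ = (-1.4667, -0.0511, -1.6267).
Then the next iterate is (x, y, z)₁ = (1.0333, -1.5511, -0.1267).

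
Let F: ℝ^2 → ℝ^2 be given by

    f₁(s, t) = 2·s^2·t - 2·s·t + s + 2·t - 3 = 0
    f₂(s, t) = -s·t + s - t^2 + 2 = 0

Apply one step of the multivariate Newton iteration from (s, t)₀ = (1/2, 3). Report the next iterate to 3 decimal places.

At (1/2, 3): F = (2.000, -8.000).
Jacobian J = [[4·s·t - 2·t + 1, 2·s^2 - 2·s + 2], [-t + 1, -s - 2·t]].
At the point, J = [[1.000, 1.500], [-2.000, -6.500]] (det J = -3.500).
Solving J·Δ = −F gives Δ = (-0.286, -1.143).
Then the next iterate is (s, t)₁ = (0.214, 1.857).

(0.214, 1.857)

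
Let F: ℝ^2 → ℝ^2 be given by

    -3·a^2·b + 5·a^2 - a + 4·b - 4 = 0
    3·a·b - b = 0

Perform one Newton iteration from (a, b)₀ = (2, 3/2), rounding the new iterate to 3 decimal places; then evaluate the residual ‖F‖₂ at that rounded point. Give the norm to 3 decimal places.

1.898

At (2, 3/2): F = (2.000, 7.500).
Jacobian J = [[-6·a·b + 10·a - 1, -3·a^2 + 4], [3·b, 3·a - 1]].
At the point, J = [[1.000, -8.000], [4.500, 5.000]] (det J = 41.000).
Solving J·Δ = −F gives Δ = (-1.707, 0.037).
Then the next iterate is (a, b)₁ = (0.293, 1.537).
Re-evaluating at (0.293, 1.537): F = (1.88840, -0.18598), so ‖F‖₂ = 1.898.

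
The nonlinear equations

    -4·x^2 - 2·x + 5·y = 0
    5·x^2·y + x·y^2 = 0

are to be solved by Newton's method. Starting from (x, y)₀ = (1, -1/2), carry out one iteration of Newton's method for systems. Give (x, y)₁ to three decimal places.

At (1, -1/2): F = (-8.500, -2.250).
Jacobian J = [[-8·x - 2, 5], [10·x·y + y^2, 5·x^2 + 2·x·y]].
At the point, J = [[-10.000, 5.000], [-4.750, 4.000]] (det J = -16.250).
Solving J·Δ = −F gives Δ = (-1.400, -1.100).
Then the next iterate is (x, y)₁ = (-0.400, -1.600).

(-0.400, -1.600)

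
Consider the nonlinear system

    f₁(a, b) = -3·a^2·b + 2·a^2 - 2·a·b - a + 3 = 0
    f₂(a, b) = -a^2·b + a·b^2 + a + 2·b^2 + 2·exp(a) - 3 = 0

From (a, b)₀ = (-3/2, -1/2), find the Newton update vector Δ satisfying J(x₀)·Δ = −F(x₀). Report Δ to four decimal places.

At (-3/2, -1/2): F = (10.8750, -2.803740).
Jacobian J = [[-6·a·b + 4·a - 2·b - 1, -3·a^2 - 2·a], [-2·a·b + b^2 + 2·exp(a) + 1, -a^2 + 2·a·b + 4·b]].
At the point, J = [[-10.5000, -3.7500], [0.196260, -2.7500]] (det J = 29.610976).
Solving J·Δ = −F gives Δ = (1.3650, -0.9221).

(1.3650, -0.9221)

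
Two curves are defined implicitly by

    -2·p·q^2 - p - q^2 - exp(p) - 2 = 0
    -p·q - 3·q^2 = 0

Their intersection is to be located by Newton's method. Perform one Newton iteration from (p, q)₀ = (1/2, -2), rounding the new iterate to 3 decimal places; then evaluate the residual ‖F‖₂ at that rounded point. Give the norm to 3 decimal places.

5.244

At (1/2, -2): F = (-12.14872, -11.000).
Jacobian J = [[-2·q^2 - exp(p) - 1, -4·p·q - 2·q], [-q, -p - 6·q]].
At the point, J = [[-10.64872, 8.000], [2.000, 11.500]] (det J = -138.46029).
Solving J·Δ = −F gives Δ = (-0.373, 1.021).
Then the next iterate is (p, q)₁ = (0.127, -0.979).
Re-evaluating at (0.127, -0.979): F = (-4.46430, -2.75099), so ‖F‖₂ = 5.244.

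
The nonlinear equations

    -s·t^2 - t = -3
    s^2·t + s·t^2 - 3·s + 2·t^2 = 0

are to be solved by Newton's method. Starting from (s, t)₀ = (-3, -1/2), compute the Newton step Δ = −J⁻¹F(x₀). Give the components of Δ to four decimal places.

(39.6667, -1.4167)

At (-3, -1/2): F = (4.2500, 4.2500).
Jacobian J = [[-t^2, -2·s·t - 1], [2·s·t + t^2 - 3, s^2 + 2·s·t + 4·t]].
At the point, J = [[-0.2500, -4.0000], [0.2500, 10.0000]] (det J = -1.5000).
Solving J·Δ = −F gives Δ = (39.6667, -1.4167).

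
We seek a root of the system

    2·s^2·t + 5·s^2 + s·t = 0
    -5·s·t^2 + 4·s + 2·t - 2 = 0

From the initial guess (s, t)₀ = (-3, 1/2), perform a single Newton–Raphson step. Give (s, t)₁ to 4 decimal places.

(-1.4005, 0.7854)

At (-3, 1/2): F = (52.5000, -9.2500).
Jacobian J = [[4·s·t + 10·s + t, 2·s^2 + s], [-5·t^2 + 4, -10·s·t + 2]].
At the point, J = [[-35.5000, 15.0000], [2.7500, 17.0000]] (det J = -644.7500).
Solving J·Δ = −F gives Δ = (1.5995, 0.2854).
Then the next iterate is (s, t)₁ = (-1.4005, 0.7854).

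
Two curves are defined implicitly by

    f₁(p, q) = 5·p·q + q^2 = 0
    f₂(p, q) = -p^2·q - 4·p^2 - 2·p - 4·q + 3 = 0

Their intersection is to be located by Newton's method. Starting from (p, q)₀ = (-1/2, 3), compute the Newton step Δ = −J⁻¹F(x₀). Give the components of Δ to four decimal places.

(0.3415, -1.8923)

At (-1/2, 3): F = (1.5000, -9.7500).
Jacobian J = [[5·q, 5·p + 2·q], [-2·p·q - 8·p - 2, -p^2 - 4]].
At the point, J = [[15.0000, 3.5000], [5.0000, -4.2500]] (det J = -81.2500).
Solving J·Δ = −F gives Δ = (0.3415, -1.8923).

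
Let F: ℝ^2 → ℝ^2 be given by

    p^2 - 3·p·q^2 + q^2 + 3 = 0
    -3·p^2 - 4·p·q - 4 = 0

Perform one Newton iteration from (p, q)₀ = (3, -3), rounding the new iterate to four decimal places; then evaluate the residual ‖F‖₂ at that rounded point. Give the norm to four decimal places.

16.9566

At (3, -3): F = (-60.0000, 5.0000).
Jacobian J = [[2·p - 3·q^2, -6·p·q + 2·q], [-6·p - 4·q, -4·p]].
At the point, J = [[-21.0000, 48.0000], [-6.0000, -12.0000]] (det J = 540.0000).
Solving J·Δ = −F gives Δ = (-0.8889, 0.8611).
Then the next iterate is (p, q)₁ = (2.1111, -2.1389).
Re-evaluating at (2.1111, -2.1389): F = (-16.942535, 0.691498), so ‖F‖₂ = 16.9566.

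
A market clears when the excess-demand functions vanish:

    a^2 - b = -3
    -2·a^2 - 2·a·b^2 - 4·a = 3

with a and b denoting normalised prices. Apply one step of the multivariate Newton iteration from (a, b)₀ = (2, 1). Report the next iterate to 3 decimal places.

At (2, 1): F = (6.000, -23.000).
Jacobian J = [[2·a, -1], [-4·a - 2·b^2 - 4, -4·a·b]].
At the point, J = [[4.000, -1.000], [-14.000, -8.000]] (det J = -46.000).
Solving J·Δ = −F gives Δ = (-1.543, -0.174).
Then the next iterate is (a, b)₁ = (0.457, 0.826).

(0.457, 0.826)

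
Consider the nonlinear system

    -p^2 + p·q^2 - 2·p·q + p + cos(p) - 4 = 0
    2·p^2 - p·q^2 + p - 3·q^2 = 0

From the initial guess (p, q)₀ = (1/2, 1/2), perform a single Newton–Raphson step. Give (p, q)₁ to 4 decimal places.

At (1/2, 1/2): F = (-3.247417, 0.1250).
Jacobian J = [[-2·p + q^2 - 2·q - sin(p) + 1, 2·p·q - 2·p], [4·p - q^2 + 1, -2·p·q - 6·q]].
At the point, J = [[-1.229426, -0.5000], [2.7500, -3.5000]] (det J = 5.677989).
Solving J·Δ = −F gives Δ = (-2.0128, -1.5457).
Then the next iterate is (p, q)₁ = (-1.5128, -1.0457).

(-1.5128, -1.0457)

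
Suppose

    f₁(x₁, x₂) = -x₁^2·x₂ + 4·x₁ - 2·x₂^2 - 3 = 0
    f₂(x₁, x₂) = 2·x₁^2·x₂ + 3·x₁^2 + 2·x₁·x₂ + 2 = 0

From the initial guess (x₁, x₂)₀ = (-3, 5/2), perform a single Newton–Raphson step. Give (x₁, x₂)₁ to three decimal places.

(-2.115, 0.753)

At (-3, 5/2): F = (-50.000, 59.000).
Jacobian J = [[-2·x₁·x₂ + 4, -x₁^2 - 4·x₂], [4·x₁·x₂ + 6·x₁ + 2·x₂, 2·x₁^2 + 2·x₁]].
At the point, J = [[19.000, -19.000], [-43.000, 12.000]] (det J = -589.000).
Solving J·Δ = −F gives Δ = (0.885, -1.747).
Then the next iterate is (x₁, x₂)₁ = (-2.115, 0.753).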